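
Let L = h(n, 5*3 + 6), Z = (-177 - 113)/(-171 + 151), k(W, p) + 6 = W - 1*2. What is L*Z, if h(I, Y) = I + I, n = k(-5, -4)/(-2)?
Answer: 377/2 ≈ 188.50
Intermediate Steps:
k(W, p) = -8 + W (k(W, p) = -6 + (W - 1*2) = -6 + (W - 2) = -6 + (-2 + W) = -8 + W)
n = 13/2 (n = (-8 - 5)/(-2) = -13*(-½) = 13/2 ≈ 6.5000)
Z = 29/2 (Z = -290/(-20) = -290*(-1/20) = 29/2 ≈ 14.500)
h(I, Y) = 2*I
L = 13 (L = 2*(13/2) = 13)
L*Z = 13*(29/2) = 377/2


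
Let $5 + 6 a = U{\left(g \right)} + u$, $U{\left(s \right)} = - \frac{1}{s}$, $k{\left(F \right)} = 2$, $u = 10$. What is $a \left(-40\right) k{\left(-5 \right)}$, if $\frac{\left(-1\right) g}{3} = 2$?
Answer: $- \frac{620}{9} \approx -68.889$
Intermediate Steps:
$g = -6$ ($g = \left(-3\right) 2 = -6$)
$a = \frac{31}{36}$ ($a = - \frac{5}{6} + \frac{- \frac{1}{-6} + 10}{6} = - \frac{5}{6} + \frac{\left(-1\right) \left(- \frac{1}{6}\right) + 10}{6} = - \frac{5}{6} + \frac{\frac{1}{6} + 10}{6} = - \frac{5}{6} + \frac{1}{6} \cdot \frac{61}{6} = - \frac{5}{6} + \frac{61}{36} = \frac{31}{36} \approx 0.86111$)
$a \left(-40\right) k{\left(-5 \right)} = \frac{31}{36} \left(-40\right) 2 = \left(- \frac{310}{9}\right) 2 = - \frac{620}{9}$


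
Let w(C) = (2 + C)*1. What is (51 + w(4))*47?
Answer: 2679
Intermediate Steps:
w(C) = 2 + C
(51 + w(4))*47 = (51 + (2 + 4))*47 = (51 + 6)*47 = 57*47 = 2679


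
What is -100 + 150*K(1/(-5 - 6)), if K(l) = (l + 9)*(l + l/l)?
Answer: 134900/121 ≈ 1114.9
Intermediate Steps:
K(l) = (1 + l)*(9 + l) (K(l) = (9 + l)*(l + 1) = (9 + l)*(1 + l) = (1 + l)*(9 + l))
-100 + 150*K(1/(-5 - 6)) = -100 + 150*(9 + (1/(-5 - 6))² + 10/(-5 - 6)) = -100 + 150*(9 + (1/(-11))² + 10/(-11)) = -100 + 150*(9 + (-1/11)² + 10*(-1/11)) = -100 + 150*(9 + 1/121 - 10/11) = -100 + 150*(980/121) = -100 + 147000/121 = 134900/121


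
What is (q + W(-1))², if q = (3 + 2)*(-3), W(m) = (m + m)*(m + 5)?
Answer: 529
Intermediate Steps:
W(m) = 2*m*(5 + m) (W(m) = (2*m)*(5 + m) = 2*m*(5 + m))
q = -15 (q = 5*(-3) = -15)
(q + W(-1))² = (-15 + 2*(-1)*(5 - 1))² = (-15 + 2*(-1)*4)² = (-15 - 8)² = (-23)² = 529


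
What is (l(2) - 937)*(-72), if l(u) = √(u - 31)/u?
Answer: 67464 - 36*I*√29 ≈ 67464.0 - 193.87*I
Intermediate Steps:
l(u) = √(-31 + u)/u
(l(2) - 937)*(-72) = (√(-31 + 2)/2 - 937)*(-72) = (√(-29)/2 - 937)*(-72) = ((I*√29)/2 - 937)*(-72) = (I*√29/2 - 937)*(-72) = (-937 + I*√29/2)*(-72) = 67464 - 36*I*√29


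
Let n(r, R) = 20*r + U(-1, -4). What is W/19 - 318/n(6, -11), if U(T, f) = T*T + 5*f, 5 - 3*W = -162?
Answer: -1259/5757 ≈ -0.21869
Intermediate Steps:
W = 167/3 (W = 5/3 - ⅓*(-162) = 5/3 + 54 = 167/3 ≈ 55.667)
U(T, f) = T² + 5*f
n(r, R) = -19 + 20*r (n(r, R) = 20*r + ((-1)² + 5*(-4)) = 20*r + (1 - 20) = 20*r - 19 = -19 + 20*r)
W/19 - 318/n(6, -11) = (167/3)/19 - 318/(-19 + 20*6) = (167/3)*(1/19) - 318/(-19 + 120) = 167/57 - 318/101 = -1259/5757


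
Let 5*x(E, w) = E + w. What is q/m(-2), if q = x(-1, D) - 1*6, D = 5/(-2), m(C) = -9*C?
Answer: -67/180 ≈ -0.37222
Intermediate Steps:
D = -5/2 (D = 5*(-½) = -5/2 ≈ -2.5000)
x(E, w) = E/5 + w/5 (x(E, w) = (E + w)/5 = E/5 + w/5)
q = -67/10 (q = ((⅕)*(-1) + (⅕)*(-5/2)) - 1*6 = (-⅕ - ½) - 6 = -7/10 - 6 = -67/10 ≈ -6.7000)
q/m(-2) = -67/10/(-9*(-2)) = -67/10/18 = (1/18)*(-67/10) = -67/180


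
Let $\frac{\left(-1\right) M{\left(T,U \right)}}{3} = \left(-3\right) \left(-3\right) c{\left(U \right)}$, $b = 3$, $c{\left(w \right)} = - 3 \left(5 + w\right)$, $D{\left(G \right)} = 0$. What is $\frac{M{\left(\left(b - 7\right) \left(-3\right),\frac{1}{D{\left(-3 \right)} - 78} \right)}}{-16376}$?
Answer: $- \frac{10503}{425776} \approx -0.024668$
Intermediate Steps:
$c{\left(w \right)} = -15 - 3 w$
$M{\left(T,U \right)} = 405 + 81 U$ ($M{\left(T,U \right)} = - 3 \left(-3\right) \left(-3\right) \left(-15 - 3 U\right) = - 3 \cdot 9 \left(-15 - 3 U\right) = - 3 \left(-135 - 27 U\right) = 405 + 81 U$)
$\frac{M{\left(\left(b - 7\right) \left(-3\right),\frac{1}{D{\left(-3 \right)} - 78} \right)}}{-16376} = \frac{405 + \frac{81}{0 - 78}}{-16376} = \left(405 + \frac{81}{-78}\right) \left(- \frac{1}{16376}\right) = \left(405 + 81 \left(- \frac{1}{78}\right)\right) \left(- \frac{1}{16376}\right) = \left(405 - \frac{27}{26}\right) \left(- \frac{1}{16376}\right) = \frac{10503}{26} \left(- \frac{1}{16376}\right) = - \frac{10503}{425776}$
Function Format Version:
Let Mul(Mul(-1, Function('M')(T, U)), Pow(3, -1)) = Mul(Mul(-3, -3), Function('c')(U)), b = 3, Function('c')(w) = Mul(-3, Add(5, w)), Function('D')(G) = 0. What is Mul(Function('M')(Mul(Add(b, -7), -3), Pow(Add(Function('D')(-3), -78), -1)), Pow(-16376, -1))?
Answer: Rational(-10503, 425776) ≈ -0.024668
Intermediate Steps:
Function('c')(w) = Add(-15, Mul(-3, w))
Function('M')(T, U) = Add(405, Mul(81, U)) (Function('M')(T, U) = Mul(-3, Mul(Mul(-3, -3), Add(-15, Mul(-3, U)))) = Mul(-3, Mul(9, Add(-15, Mul(-3, U)))) = Mul(-3, Add(-135, Mul(-27, U))) = Add(405, Mul(81, U)))
Mul(Function('M')(Mul(Add(b, -7), -3), Pow(Add(Function('D')(-3), -78), -1)), Pow(-16376, -1)) = Mul(Add(405, Mul(81, Pow(Add(0, -78), -1))), Pow(-16376, -1)) = Mul(Add(405, Mul(81, Pow(-78, -1))), Rational(-1, 16376)) = Mul(Add(405, Mul(81, Rational(-1, 78))), Rational(-1, 16376)) = Mul(Add(405, Rational(-27, 26)), Rational(-1, 16376)) = Mul(Rational(10503, 26), Rational(-1, 16376)) = Rational(-10503, 425776)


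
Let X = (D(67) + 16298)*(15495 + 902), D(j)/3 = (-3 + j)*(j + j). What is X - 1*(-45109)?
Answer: 689145431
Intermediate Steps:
D(j) = 6*j*(-3 + j) (D(j) = 3*((-3 + j)*(j + j)) = 3*((-3 + j)*(2*j)) = 3*(2*j*(-3 + j)) = 6*j*(-3 + j))
X = 689100322 (X = (6*67*(-3 + 67) + 16298)*(15495 + 902) = (6*67*64 + 16298)*16397 = (25728 + 16298)*16397 = 42026*16397 = 689100322)
X - 1*(-45109) = 689100322 - 1*(-45109) = 689100322 + 45109 = 689145431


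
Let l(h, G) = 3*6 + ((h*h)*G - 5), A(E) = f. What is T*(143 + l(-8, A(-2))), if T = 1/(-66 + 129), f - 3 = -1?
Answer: 284/63 ≈ 4.5079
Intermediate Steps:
f = 2 (f = 3 - 1 = 2)
A(E) = 2
l(h, G) = 13 + G*h**2 (l(h, G) = 18 + (h**2*G - 5) = 18 + (G*h**2 - 5) = 18 + (-5 + G*h**2) = 13 + G*h**2)
T = 1/63 ≈ 0.015873
T*(143 + l(-8, A(-2))) = (143 + (13 + 2*(-8)**2))/63 = (143 + (13 + 2*64))/63 = (143 + (13 + 128))/63 = (143 + 141)/63 = (1/63)*284 = 284/63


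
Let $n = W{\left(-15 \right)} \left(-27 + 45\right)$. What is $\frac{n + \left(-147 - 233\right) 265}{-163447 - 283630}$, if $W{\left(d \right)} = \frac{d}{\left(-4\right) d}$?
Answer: $\frac{201409}{894154} \approx 0.22525$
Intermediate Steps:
$W{\left(d \right)} = - \frac{1}{4}$ ($W{\left(d \right)} = d \left(- \frac{1}{4 d}\right) = - \frac{1}{4}$)
$n = - \frac{9}{2}$ ($n = - \frac{-27 + 45}{4} = \left(- \frac{1}{4}\right) 18 = - \frac{9}{2} \approx -4.5$)
$\frac{n + \left(-147 - 233\right) 265}{-163447 - 283630} = \frac{- \frac{9}{2} + \left(-147 - 233\right) 265}{-163447 - 283630} = \frac{- \frac{9}{2} - 100700}{-447077} = \left(- \frac{9}{2} - 100700\right) \left(- \frac{1}{447077}\right) = \left(- \frac{201409}{2}\right) \left(- \frac{1}{447077}\right) = \frac{201409}{894154}$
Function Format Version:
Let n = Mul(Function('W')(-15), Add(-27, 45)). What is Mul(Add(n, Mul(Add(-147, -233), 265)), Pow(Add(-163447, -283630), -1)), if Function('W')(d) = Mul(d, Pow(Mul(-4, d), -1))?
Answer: Rational(201409, 894154) ≈ 0.22525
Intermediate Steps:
Function('W')(d) = Rational(-1, 4) (Function('W')(d) = Mul(d, Mul(Rational(-1, 4), Pow(d, -1))) = Rational(-1, 4))
n = Rational(-9, 2) (n = Mul(Rational(-1, 4), Add(-27, 45)) = Mul(Rational(-1, 4), 18) = Rational(-9, 2) ≈ -4.5000)
Mul(Add(n, Mul(Add(-147, -233), 265)), Pow(Add(-163447, -283630), -1)) = Mul(Add(Rational(-9, 2), Mul(Add(-147, -233), 265)), Pow(Add(-163447, -283630), -1)) = Mul(Add(Rational(-9, 2), Mul(-380, 265)), Pow(-447077, -1)) = Mul(Add(Rational(-9, 2), -100700), Rational(-1, 447077)) = Mul(Rational(-201409, 2), Rational(-1, 447077)) = Rational(201409, 894154)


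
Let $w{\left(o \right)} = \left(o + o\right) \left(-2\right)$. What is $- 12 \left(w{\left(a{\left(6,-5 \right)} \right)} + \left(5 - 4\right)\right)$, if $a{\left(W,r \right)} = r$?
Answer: $-252$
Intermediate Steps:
$w{\left(o \right)} = - 4 o$ ($w{\left(o \right)} = 2 o \left(-2\right) = - 4 o$)
$- 12 \left(w{\left(a{\left(6,-5 \right)} \right)} + \left(5 - 4\right)\right) = - 12 \left(\left(-4\right) \left(-5\right) + \left(5 - 4\right)\right) = - 12 \left(20 + 1\right) = \left(-12\right) 21 = -252$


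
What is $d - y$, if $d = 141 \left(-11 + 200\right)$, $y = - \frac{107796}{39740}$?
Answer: $\frac{264784764}{9935} \approx 26652.0$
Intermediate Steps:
$y = - \frac{26949}{9935}$ ($y = \left(-107796\right) \frac{1}{39740} = - \frac{26949}{9935} \approx -2.7125$)
$d = 26649$ ($d = 141 \cdot 189 = 26649$)
$d - y = 26649 - - \frac{26949}{9935} = 26649 + \frac{26949}{9935} = \frac{264784764}{9935}$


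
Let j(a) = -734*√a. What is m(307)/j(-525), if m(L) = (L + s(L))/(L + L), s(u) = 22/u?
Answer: 94271*I*√21/14527540860 ≈ 2.9737e-5*I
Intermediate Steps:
m(L) = (L + 22/L)/(2*L) (m(L) = (L + 22/L)/(L + L) = (L + 22/L)/((2*L)) = (L + 22/L)*(1/(2*L)) = (L + 22/L)/(2*L))
m(307)/j(-525) = (½ + 11/307²)/((-3670*I*√21)) = (½ + 11*(1/94249))/((-3670*I*√21)) = (½ + 11/94249)/((-3670*I*√21)) = 94271*(I*√21/77070)/188498 = 94271*I*√21/14527540860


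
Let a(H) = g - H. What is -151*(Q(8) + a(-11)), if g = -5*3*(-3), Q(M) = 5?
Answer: -9211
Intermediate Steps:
g = 45 (g = -15*(-3) = 45)
a(H) = 45 - H
-151*(Q(8) + a(-11)) = -151*(5 + (45 - 1*(-11))) = -151*(5 + (45 + 11)) = -151*(5 + 56) = -151*61 = -9211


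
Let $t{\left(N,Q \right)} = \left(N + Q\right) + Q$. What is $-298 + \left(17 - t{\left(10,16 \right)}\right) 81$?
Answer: $-2323$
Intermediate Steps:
$t{\left(N,Q \right)} = N + 2 Q$
$-298 + \left(17 - t{\left(10,16 \right)}\right) 81 = -298 + \left(17 - \left(10 + 2 \cdot 16\right)\right) 81 = -298 + \left(17 - \left(10 + 32\right)\right) 81 = -298 + \left(17 - 42\right) 81 = -298 - 2025 = -2323$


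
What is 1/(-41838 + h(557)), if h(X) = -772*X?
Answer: -1/471842 ≈ -2.1194e-6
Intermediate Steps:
1/(-41838 + h(557)) = 1/(-41838 - 772*557) = 1/(-41838 - 430004) = 1/(-471842) = -1/471842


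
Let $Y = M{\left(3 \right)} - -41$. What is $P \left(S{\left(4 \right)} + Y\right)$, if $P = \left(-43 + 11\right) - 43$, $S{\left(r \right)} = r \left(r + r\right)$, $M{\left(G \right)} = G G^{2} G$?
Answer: $-11550$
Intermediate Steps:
$M{\left(G \right)} = G^{4}$ ($M{\left(G \right)} = G^{3} G = G^{4}$)
$S{\left(r \right)} = 2 r^{2}$ ($S{\left(r \right)} = r 2 r = 2 r^{2}$)
$P = -75$ ($P = -32 - 43 = -75$)
$Y = 122$ ($Y = 3^{4} - -41 = 81 + 41 = 122$)
$P \left(S{\left(4 \right)} + Y\right) = - 75 \left(2 \cdot 4^{2} + 122\right) = - 75 \left(2 \cdot 16 + 122\right) = - 75 \left(32 + 122\right) = \left(-75\right) 154 = -11550$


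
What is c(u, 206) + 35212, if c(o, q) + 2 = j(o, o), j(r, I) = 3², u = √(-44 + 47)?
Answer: 35219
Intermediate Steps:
u = √3 ≈ 1.7320
j(r, I) = 9
c(o, q) = 7 (c(o, q) = -2 + 9 = 7)
c(u, 206) + 35212 = 7 + 35212 = 35219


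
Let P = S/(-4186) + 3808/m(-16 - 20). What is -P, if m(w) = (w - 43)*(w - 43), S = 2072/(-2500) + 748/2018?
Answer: -386697969992/633652630625 ≈ -0.61027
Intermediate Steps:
S = -288912/630625 (S = 2072*(-1/2500) + 748*(1/2018) = -518/625 + 374/1009 = -288912/630625 ≈ -0.45814)
m(w) = (-43 + w)² (m(w) = (-43 + w)*(-43 + w) = (-43 + w)²)
P = 386697969992/633652630625 (P = -288912/630625/(-4186) + 3808/((-43 + (-16 - 20))²) = -288912/630625*(-1/4186) + 3808/((-43 - 36)²) = 11112/101530625 + 3808/((-79)²) = 11112/101530625 + 3808/6241 = 386697969992/633652630625 ≈ 0.61027)
-P = -1*386697969992/633652630625 = -386697969992/633652630625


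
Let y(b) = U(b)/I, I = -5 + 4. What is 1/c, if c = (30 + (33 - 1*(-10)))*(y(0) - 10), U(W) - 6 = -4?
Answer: -1/876 ≈ -0.0011416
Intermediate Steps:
U(W) = 2 (U(W) = 6 - 4 = 2)
I = -1
y(b) = -2 (y(b) = 2/(-1) = 2*(-1) = -2)
c = -876 (c = (30 + (33 - 1*(-10)))*(-2 - 10) = (30 + (33 + 10))*(-12) = (30 + 43)*(-12) = 73*(-12) = -876)
1/c = 1/(-876) = -1/876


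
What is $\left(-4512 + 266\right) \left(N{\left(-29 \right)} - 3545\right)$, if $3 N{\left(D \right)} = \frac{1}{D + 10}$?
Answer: $\frac{857972236}{57} \approx 1.5052 \cdot 10^{7}$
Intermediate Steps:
$N{\left(D \right)} = \frac{1}{3 \left(10 + D\right)}$ ($N{\left(D \right)} = \frac{1}{3 \left(D + 10\right)} = \frac{1}{3 \left(10 + D\right)}$)
$\left(-4512 + 266\right) \left(N{\left(-29 \right)} - 3545\right) = \left(-4512 + 266\right) \left(\frac{1}{3 \left(10 - 29\right)} - 3545\right) = - 4246 \left(\frac{1}{3 \left(-19\right)} - 3545\right) = - 4246 \left(\frac{1}{3} \left(- \frac{1}{19}\right) - 3545\right) = - 4246 \left(- \frac{1}{57} - 3545\right) = \left(-4246\right) \left(- \frac{202066}{57}\right) = \frac{857972236}{57}$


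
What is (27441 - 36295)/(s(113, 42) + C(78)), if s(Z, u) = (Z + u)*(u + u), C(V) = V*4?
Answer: -4427/6666 ≈ -0.66412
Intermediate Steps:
C(V) = 4*V
s(Z, u) = 2*u*(Z + u) (s(Z, u) = (Z + u)*(2*u) = 2*u*(Z + u))
(27441 - 36295)/(s(113, 42) + C(78)) = (27441 - 36295)/(2*42*(113 + 42) + 4*78) = -8854/(2*42*155 + 312) = -8854/(13020 + 312) = -8854/13332 = -8854*1/13332 = -4427/6666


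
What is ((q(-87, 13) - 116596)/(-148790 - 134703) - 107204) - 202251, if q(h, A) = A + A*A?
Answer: -87728209901/283493 ≈ -3.0945e+5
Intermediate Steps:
q(h, A) = A + A²
((q(-87, 13) - 116596)/(-148790 - 134703) - 107204) - 202251 = ((13*(1 + 13) - 116596)/(-148790 - 134703) - 107204) - 202251 = ((13*14 - 116596)/(-283493) - 107204) - 202251 = ((182 - 116596)*(-1/283493) - 107204) - 202251 = (-116414*(-1/283493) - 107204) - 202251 = (116414/283493 - 107204) - 202251 = -30391467158/283493 - 202251 = -87728209901/283493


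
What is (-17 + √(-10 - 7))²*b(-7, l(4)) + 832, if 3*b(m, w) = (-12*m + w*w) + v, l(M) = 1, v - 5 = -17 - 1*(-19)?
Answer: 27520/3 - 3128*I*√17/3 ≈ 9173.3 - 4299.0*I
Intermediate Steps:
v = 7 (v = 5 + (-17 - 1*(-19)) = 5 + (-17 + 19) = 5 + 2 = 7)
b(m, w) = 7/3 - 4*m + w²/3 (b(m, w) = ((-12*m + w*w) + 7)/3 = ((-12*m + w²) + 7)/3 = ((w² - 12*m) + 7)/3 = (7 + w² - 12*m)/3 = 7/3 - 4*m + w²/3)
(-17 + √(-10 - 7))²*b(-7, l(4)) + 832 = (-17 + √(-10 - 7))²*(7/3 - 4*(-7) + (⅓)*1²) + 832 = (-17 + √(-17))²*(7/3 + 28 + (⅓)*1) + 832 = (-17 + I*√17)²*(7/3 + 28 + ⅓) + 832 = (-17 + I*√17)²*(92/3) + 832 = 92*(-17 + I*√17)²/3 + 832 = 832 + 92*(-17 + I*√17)²/3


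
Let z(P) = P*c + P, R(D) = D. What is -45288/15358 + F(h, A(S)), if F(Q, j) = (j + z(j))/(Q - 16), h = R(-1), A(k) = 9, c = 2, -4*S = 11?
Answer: -661392/130543 ≈ -5.0665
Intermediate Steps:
S = -11/4 (S = -¼*11 = -11/4 ≈ -2.7500)
z(P) = 3*P (z(P) = P*2 + P = 2*P + P = 3*P)
h = -1
F(Q, j) = 4*j/(-16 + Q) (F(Q, j) = (j + 3*j)/(Q - 16) = (4*j)/(-16 + Q) = 4*j/(-16 + Q))
-45288/15358 + F(h, A(S)) = -45288/15358 + 4*9/(-16 - 1) = -45288*1/15358 + 4*9/(-17) = -22644/7679 + 4*9*(-1/17) = -22644/7679 - 36/17 = -661392/130543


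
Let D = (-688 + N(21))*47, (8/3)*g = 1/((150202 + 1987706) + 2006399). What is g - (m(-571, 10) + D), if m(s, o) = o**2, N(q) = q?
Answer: 1036043595547/33154456 ≈ 31249.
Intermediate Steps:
g = 3/33154456 (g = 3/(8*((150202 + 1987706) + 2006399)) = 3/(8*(2137908 + 2006399)) = (3/8)/4144307 = (3/8)*(1/4144307) = 3/33154456 ≈ 9.0486e-8)
D = -31349 (D = (-688 + 21)*47 = -667*47 = -31349)
g - (m(-571, 10) + D) = 3/33154456 - (10**2 - 31349) = 3/33154456 - (100 - 31349) = 3/33154456 - 1*(-31249) = 3/33154456 + 31249 = 1036043595547/33154456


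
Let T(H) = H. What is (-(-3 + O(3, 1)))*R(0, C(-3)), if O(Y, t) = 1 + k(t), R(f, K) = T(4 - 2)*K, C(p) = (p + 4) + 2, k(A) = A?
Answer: 6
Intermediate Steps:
C(p) = 6 + p (C(p) = (4 + p) + 2 = 6 + p)
R(f, K) = 2*K (R(f, K) = (4 - 2)*K = 2*K)
O(Y, t) = 1 + t
(-(-3 + O(3, 1)))*R(0, C(-3)) = (-(-3 + (1 + 1)))*(2*(6 - 3)) = (-(-3 + 2))*(2*3) = -1*(-1)*6 = 1*6 = 6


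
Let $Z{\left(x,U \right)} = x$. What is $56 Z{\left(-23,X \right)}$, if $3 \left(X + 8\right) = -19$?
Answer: $-1288$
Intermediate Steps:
$X = - \frac{43}{3}$ ($X = -8 + \frac{1}{3} \left(-19\right) = -8 - \frac{19}{3} = - \frac{43}{3} \approx -14.333$)
$56 Z{\left(-23,X \right)} = 56 \left(-23\right) = -1288$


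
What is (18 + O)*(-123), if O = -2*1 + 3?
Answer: -2337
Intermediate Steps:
O = 1 (O = -2 + 3 = 1)
(18 + O)*(-123) = (18 + 1)*(-123) = 19*(-123) = -2337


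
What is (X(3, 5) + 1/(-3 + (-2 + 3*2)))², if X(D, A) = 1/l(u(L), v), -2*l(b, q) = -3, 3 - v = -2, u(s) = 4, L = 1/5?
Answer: 25/9 ≈ 2.7778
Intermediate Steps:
L = ⅕ ≈ 0.20000
v = 5 (v = 3 - 1*(-2) = 3 + 2 = 5)
l(b, q) = 3/2 (l(b, q) = -½*(-3) = 3/2)
X(D, A) = ⅔ (X(D, A) = 1/(3/2) = ⅔)
(X(3, 5) + 1/(-3 + (-2 + 3*2)))² = (⅔ + 1/(-3 + (-2 + 3*2)))² = (⅔ + 1/(-3 + (-2 + 6)))² = (⅔ + 1/(-3 + 4))² = (⅔ + 1/1)² = (⅔ + 1)² = (5/3)² = 25/9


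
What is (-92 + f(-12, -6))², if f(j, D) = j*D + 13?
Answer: 49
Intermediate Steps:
f(j, D) = 13 + D*j (f(j, D) = D*j + 13 = 13 + D*j)
(-92 + f(-12, -6))² = (-92 + (13 - 6*(-12)))² = (-92 + (13 + 72))² = (-92 + 85)² = (-7)² = 49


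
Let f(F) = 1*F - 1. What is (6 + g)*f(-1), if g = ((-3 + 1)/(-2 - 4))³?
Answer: -326/27 ≈ -12.074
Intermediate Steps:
g = 1/27 (g = (-2/(-6))³ = (-2*(-⅙))³ = (⅓)³ = 1/27 ≈ 0.037037)
f(F) = -1 + F (f(F) = F - 1 = -1 + F)
(6 + g)*f(-1) = (6 + 1/27)*(-1 - 1) = (163/27)*(-2) = -326/27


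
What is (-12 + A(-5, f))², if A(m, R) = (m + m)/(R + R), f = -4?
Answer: 1849/16 ≈ 115.56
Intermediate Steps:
A(m, R) = m/R (A(m, R) = (2*m)/((2*R)) = (2*m)*(1/(2*R)) = m/R)
(-12 + A(-5, f))² = (-12 - 5/(-4))² = (-12 - 5*(-¼))² = (-12 + 5/4)² = (-43/4)² = 1849/16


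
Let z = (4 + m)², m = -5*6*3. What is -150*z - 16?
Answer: -1109416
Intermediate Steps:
m = -90 (m = -30*3 = -90)
z = 7396 (z = (4 - 90)² = (-86)² = 7396)
-150*z - 16 = -150*7396 - 16 = -1109400 - 16 = -1109416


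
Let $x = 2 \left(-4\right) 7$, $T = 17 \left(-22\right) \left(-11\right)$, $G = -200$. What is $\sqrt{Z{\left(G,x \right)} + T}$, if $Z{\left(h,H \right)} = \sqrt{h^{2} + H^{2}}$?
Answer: $\sqrt{4114 + 8 \sqrt{674}} \approx 65.74$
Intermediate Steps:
$T = 4114$ ($T = \left(-374\right) \left(-11\right) = 4114$)
$x = -56$ ($x = \left(-8\right) 7 = -56$)
$Z{\left(h,H \right)} = \sqrt{H^{2} + h^{2}}$
$\sqrt{Z{\left(G,x \right)} + T} = \sqrt{\sqrt{\left(-56\right)^{2} + \left(-200\right)^{2}} + 4114} = \sqrt{\sqrt{3136 + 40000} + 4114} = \sqrt{\sqrt{43136} + 4114} = \sqrt{8 \sqrt{674} + 4114} = \sqrt{4114 + 8 \sqrt{674}}$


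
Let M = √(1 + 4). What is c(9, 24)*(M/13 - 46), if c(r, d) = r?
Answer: -414 + 9*√5/13 ≈ -412.45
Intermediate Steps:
M = √5 ≈ 2.2361
c(9, 24)*(M/13 - 46) = 9*(√5/13 - 46) = 9*(-46 + √5/13) = -414 + 9*√5/13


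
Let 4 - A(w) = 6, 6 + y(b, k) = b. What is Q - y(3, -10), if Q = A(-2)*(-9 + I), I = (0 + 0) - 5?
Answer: 31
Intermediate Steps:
y(b, k) = -6 + b
A(w) = -2 (A(w) = 4 - 1*6 = 4 - 6 = -2)
I = -5 (I = 0 - 5 = -5)
Q = 28 (Q = -2*(-9 - 5) = -2*(-14) = 28)
Q - y(3, -10) = 28 - (-6 + 3) = 28 - 1*(-3) = 28 + 3 = 31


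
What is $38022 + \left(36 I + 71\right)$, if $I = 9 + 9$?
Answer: $38741$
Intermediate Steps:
$I = 18$
$38022 + \left(36 I + 71\right) = 38022 + \left(36 \cdot 18 + 71\right) = 38022 + \left(648 + 71\right) = 38022 + 719 = 38741$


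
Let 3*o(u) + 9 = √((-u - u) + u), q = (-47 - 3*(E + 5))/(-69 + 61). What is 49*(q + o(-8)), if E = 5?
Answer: 2597/8 + 98*√2/3 ≈ 370.82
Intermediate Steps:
q = 77/8 (q = (-47 - 3*(5 + 5))/(-69 + 61) = (-47 - 3*10)/(-8) = (-47 - 30)*(-⅛) = -77*(-⅛) = 77/8 ≈ 9.6250)
o(u) = -3 + √(-u)/3 (o(u) = -3 + √((-u - u) + u)/3 = -3 + √(-2*u + u)/3 = -3 + √(-u)/3)
49*(q + o(-8)) = 49*(77/8 + (-3 + √(-1*(-8))/3)) = 49*(77/8 + (-3 + √8/3)) = 49*(77/8 + (-3 + (2*√2)/3)) = 49*(77/8 + (-3 + 2*√2/3)) = 49*(53/8 + 2*√2/3) = 2597/8 + 98*√2/3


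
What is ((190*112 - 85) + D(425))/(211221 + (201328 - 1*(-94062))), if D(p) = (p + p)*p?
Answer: 1115/1477 ≈ 0.75491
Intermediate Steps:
D(p) = 2*p**2 (D(p) = (2*p)*p = 2*p**2)
((190*112 - 85) + D(425))/(211221 + (201328 - 1*(-94062))) = ((190*112 - 85) + 2*425**2)/(211221 + (201328 - 1*(-94062))) = ((21280 - 85) + 2*180625)/(211221 + (201328 + 94062)) = (21195 + 361250)/(211221 + 295390) = 382445/506611 = 382445*(1/506611) = 1115/1477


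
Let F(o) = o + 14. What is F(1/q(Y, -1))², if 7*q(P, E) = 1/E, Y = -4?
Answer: 49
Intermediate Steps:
q(P, E) = 1/(7*E)
F(o) = 14 + o
F(1/q(Y, -1))² = (14 + 1/((⅐)/(-1)))² = (14 + 1/((⅐)*(-1)))² = (14 + 1/(-⅐))² = (14 - 7)² = 7² = 49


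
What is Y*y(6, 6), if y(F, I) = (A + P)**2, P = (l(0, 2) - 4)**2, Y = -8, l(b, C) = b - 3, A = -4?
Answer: -16200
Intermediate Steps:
l(b, C) = -3 + b
P = 49 (P = ((-3 + 0) - 4)**2 = (-3 - 4)**2 = (-7)**2 = 49)
y(F, I) = 2025 (y(F, I) = (-4 + 49)**2 = 45**2 = 2025)
Y*y(6, 6) = -8*2025 = -16200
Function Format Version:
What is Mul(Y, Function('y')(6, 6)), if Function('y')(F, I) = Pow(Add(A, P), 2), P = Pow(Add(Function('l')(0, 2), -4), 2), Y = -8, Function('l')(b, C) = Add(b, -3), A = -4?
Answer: -16200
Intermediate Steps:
Function('l')(b, C) = Add(-3, b)
P = 49 (P = Pow(Add(Add(-3, 0), -4), 2) = Pow(Add(-3, -4), 2) = Pow(-7, 2) = 49)
Function('y')(F, I) = 2025 (Function('y')(F, I) = Pow(Add(-4, 49), 2) = Pow(45, 2) = 2025)
Mul(Y, Function('y')(6, 6)) = Mul(-8, 2025) = -16200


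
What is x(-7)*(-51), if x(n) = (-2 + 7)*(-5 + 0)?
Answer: 1275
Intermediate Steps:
x(n) = -25 (x(n) = 5*(-5) = -25)
x(-7)*(-51) = -25*(-51) = 1275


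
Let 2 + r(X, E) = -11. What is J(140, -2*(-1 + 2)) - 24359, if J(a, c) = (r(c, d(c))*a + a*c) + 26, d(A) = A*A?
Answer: -26433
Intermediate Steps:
d(A) = A²
r(X, E) = -13 (r(X, E) = -2 - 11 = -13)
J(a, c) = 26 - 13*a + a*c (J(a, c) = (-13*a + a*c) + 26 = 26 - 13*a + a*c)
J(140, -2*(-1 + 2)) - 24359 = (26 - 13*140 + 140*(-2*(-1 + 2))) - 24359 = (26 - 1820 + 140*(-2*1)) - 24359 = (26 - 1820 + 140*(-2)) - 24359 = (26 - 1820 - 280) - 24359 = -2074 - 24359 = -26433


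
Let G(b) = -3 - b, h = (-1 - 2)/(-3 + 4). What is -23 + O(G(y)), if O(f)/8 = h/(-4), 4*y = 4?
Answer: -17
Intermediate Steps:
y = 1 (y = (1/4)*4 = 1)
h = -3 (h = -3/1 = -3*1 = -3)
O(f) = 6 (O(f) = 8*(-3/(-4)) = 8*(-1/4*(-3)) = 8*(3/4) = 6)
-23 + O(G(y)) = -23 + 6 = -17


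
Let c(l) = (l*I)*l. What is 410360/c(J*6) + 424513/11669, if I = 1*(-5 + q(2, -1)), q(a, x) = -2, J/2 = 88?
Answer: 59088207331/1626565248 ≈ 36.327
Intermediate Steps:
J = 176 (J = 2*88 = 176)
I = -7 (I = 1*(-5 - 2) = 1*(-7) = -7)
c(l) = -7*l² (c(l) = (l*(-7))*l = (-7*l)*l = -7*l²)
410360/c(J*6) + 424513/11669 = 410360/((-7*(176*6)²)) + 424513/11669 = 410360/((-7*1056²)) + 424513*(1/11669) = 410360/((-7*1115136)) + 424513/11669 = 410360/(-7805952) + 424513/11669 = 410360*(-1/7805952) + 424513/11669 = -51295/975744 + 424513/11669 = 59088207331/1626565248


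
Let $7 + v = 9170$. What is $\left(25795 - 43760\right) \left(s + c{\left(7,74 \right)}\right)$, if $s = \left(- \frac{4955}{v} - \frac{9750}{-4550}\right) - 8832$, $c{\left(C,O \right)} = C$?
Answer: $\frac{1452448602175}{9163} \approx 1.5851 \cdot 10^{8}$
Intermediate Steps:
$v = 9163$ ($v = -7 + 9170 = 9163$)
$s = - \frac{80912936}{9163}$ ($s = \left(- \frac{4955}{9163} - \frac{9750}{-4550}\right) - 8832 = \left(\left(-4955\right) \frac{1}{9163} - - \frac{15}{7}\right) - 8832 = \left(- \frac{4955}{9163} + \frac{15}{7}\right) - 8832 = \frac{14680}{9163} - 8832 = - \frac{80912936}{9163} \approx -8830.4$)
$\left(25795 - 43760\right) \left(s + c{\left(7,74 \right)}\right) = \left(25795 - 43760\right) \left(- \frac{80912936}{9163} + 7\right) = \left(-17965\right) \left(- \frac{80848795}{9163}\right) = \frac{1452448602175}{9163}$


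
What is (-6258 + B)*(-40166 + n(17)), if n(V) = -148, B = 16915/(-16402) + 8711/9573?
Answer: 6602273115876779/26169391 ≈ 2.5229e+8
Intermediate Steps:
B = -19049473/157016346 (B = 16915*(-1/16402) + 8711*(1/9573) = -16915/16402 + 8711/9573 = -19049473/157016346 ≈ -0.12132)
(-6258 + B)*(-40166 + n(17)) = (-6258 - 19049473/157016346)*(-40166 - 148) = -982627342741/157016346*(-40314) = 6602273115876779/26169391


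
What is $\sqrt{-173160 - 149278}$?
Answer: $i \sqrt{322438} \approx 567.84 i$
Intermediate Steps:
$\sqrt{-173160 - 149278} = \sqrt{-322438} = i \sqrt{322438}$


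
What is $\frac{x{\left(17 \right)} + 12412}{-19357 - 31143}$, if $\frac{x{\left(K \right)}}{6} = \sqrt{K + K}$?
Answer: $- \frac{3103}{12625} - \frac{3 \sqrt{34}}{25250} \approx -0.24647$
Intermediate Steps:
$x{\left(K \right)} = 6 \sqrt{2} \sqrt{K}$ ($x{\left(K \right)} = 6 \sqrt{K + K} = 6 \sqrt{2 K} = 6 \sqrt{2} \sqrt{K}$)
$\frac{x{\left(17 \right)} + 12412}{-19357 - 31143} = \frac{6 \sqrt{2} \sqrt{17} + 12412}{-19357 - 31143} = \frac{6 \sqrt{34} + 12412}{-50500} = \left(12412 + 6 \sqrt{34}\right) \left(- \frac{1}{50500}\right) = - \frac{3103}{12625} - \frac{3 \sqrt{34}}{25250}$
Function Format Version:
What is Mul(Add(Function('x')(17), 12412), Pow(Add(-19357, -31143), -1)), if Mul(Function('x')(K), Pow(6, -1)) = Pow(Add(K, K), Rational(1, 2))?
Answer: Add(Rational(-3103, 12625), Mul(Rational(-3, 25250), Pow(34, Rational(1, 2)))) ≈ -0.24647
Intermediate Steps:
Function('x')(K) = Mul(6, Pow(2, Rational(1, 2)), Pow(K, Rational(1, 2))) (Function('x')(K) = Mul(6, Pow(Add(K, K), Rational(1, 2))) = Mul(6, Pow(Mul(2, K), Rational(1, 2))) = Mul(6, Mul(Pow(2, Rational(1, 2)), Pow(K, Rational(1, 2)))) = Mul(6, Pow(2, Rational(1, 2)), Pow(K, Rational(1, 2))))
Mul(Add(Function('x')(17), 12412), Pow(Add(-19357, -31143), -1)) = Mul(Add(Mul(6, Pow(2, Rational(1, 2)), Pow(17, Rational(1, 2))), 12412), Pow(Add(-19357, -31143), -1)) = Mul(Add(Mul(6, Pow(34, Rational(1, 2))), 12412), Pow(-50500, -1)) = Mul(Add(12412, Mul(6, Pow(34, Rational(1, 2)))), Rational(-1, 50500)) = Add(Rational(-3103, 12625), Mul(Rational(-3, 25250), Pow(34, Rational(1, 2))))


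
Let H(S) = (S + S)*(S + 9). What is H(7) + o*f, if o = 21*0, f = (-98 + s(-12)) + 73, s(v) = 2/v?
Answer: 224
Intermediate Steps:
H(S) = 2*S*(9 + S) (H(S) = (2*S)*(9 + S) = 2*S*(9 + S))
f = -151/6 (f = (-98 + 2/(-12)) + 73 = (-98 + 2*(-1/12)) + 73 = (-98 - 1/6) + 73 = -589/6 + 73 = -151/6 ≈ -25.167)
o = 0
H(7) + o*f = 2*7*(9 + 7) + 0*(-151/6) = 2*7*16 + 0 = 224 + 0 = 224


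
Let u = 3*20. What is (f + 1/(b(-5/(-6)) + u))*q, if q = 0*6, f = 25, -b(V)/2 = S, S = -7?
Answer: 0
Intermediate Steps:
b(V) = 14 (b(V) = -2*(-7) = 14)
u = 60
q = 0
(f + 1/(b(-5/(-6)) + u))*q = (25 + 1/(14 + 60))*0 = (25 + 1/74)*0 = (1851/74)*0 = 0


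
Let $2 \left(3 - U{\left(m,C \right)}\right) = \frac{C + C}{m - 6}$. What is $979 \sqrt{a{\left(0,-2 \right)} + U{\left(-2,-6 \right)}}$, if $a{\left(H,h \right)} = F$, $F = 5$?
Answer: $\frac{979 \sqrt{29}}{2} \approx 2636.0$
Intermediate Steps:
$a{\left(H,h \right)} = 5$
$U{\left(m,C \right)} = 3 - \frac{C}{-6 + m}$ ($U{\left(m,C \right)} = 3 - \frac{\left(C + C\right) \frac{1}{m - 6}}{2} = 3 - \frac{2 C \frac{1}{-6 + m}}{2} = 3 - \frac{C}{-6 + m}$)
$979 \sqrt{a{\left(0,-2 \right)} + U{\left(-2,-6 \right)}} = 979 \sqrt{5 + \frac{-18 - -6 + 3 \left(-2\right)}{-6 - 2}} = 979 \sqrt{5 + \frac{-18 + 6 - 6}{-8}} = 979 \sqrt{5 - - \frac{9}{4}} = 979 \sqrt{5 + \frac{9}{4}} = 979 \sqrt{\frac{29}{4}} = 979 \frac{\sqrt{29}}{2} = \frac{979 \sqrt{29}}{2}$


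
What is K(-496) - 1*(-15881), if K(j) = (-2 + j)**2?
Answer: 263885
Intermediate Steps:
K(-496) - 1*(-15881) = (-2 - 496)**2 - 1*(-15881) = (-498)**2 + 15881 = 248004 + 15881 = 263885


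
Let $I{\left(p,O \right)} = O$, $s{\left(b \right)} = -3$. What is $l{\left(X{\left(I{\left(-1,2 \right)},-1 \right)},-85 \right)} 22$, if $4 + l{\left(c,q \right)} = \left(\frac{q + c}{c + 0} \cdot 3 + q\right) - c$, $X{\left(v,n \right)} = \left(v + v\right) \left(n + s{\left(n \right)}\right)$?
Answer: $- \frac{9515}{8} \approx -1189.4$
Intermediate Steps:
$X{\left(v,n \right)} = 2 v \left(-3 + n\right)$ ($X{\left(v,n \right)} = \left(v + v\right) \left(n - 3\right) = 2 v \left(-3 + n\right)$)
$l{\left(c,q \right)} = -4 + q - c + \frac{3 \left(c + q\right)}{c}$ ($l{\left(c,q \right)} = -4 - \left(c - q - \frac{q + c}{c + 0} \cdot 3\right) = -4 - \left(c - q - \frac{c + q}{c} 3\right) = -4 - \left(c - q - \frac{3 \left(c + q\right)}{c}\right) = -4 + \left(q - c + \frac{3 \left(c + q\right)}{c}\right) = -4 + q - c + \frac{3 \left(c + q\right)}{c}$)
$l{\left(X{\left(I{\left(-1,2 \right)},-1 \right)},-85 \right)} 22 = \left(-1 - 85 - 2 \cdot 2 \left(-3 - 1\right) + 3 \left(-85\right) \frac{1}{2 \cdot 2 \left(-3 - 1\right)}\right) 22 = \left(-1 - 85 - 2 \cdot 2 \left(-4\right) + 3 \left(-85\right) \frac{1}{2 \cdot 2 \left(-4\right)}\right) 22 = \left(-1 - 85 - -16 + 3 \left(-85\right) \frac{1}{-16}\right) 22 = \left(-1 - 85 + 16 + 3 \left(-85\right) \left(- \frac{1}{16}\right)\right) 22 = \left(-1 - 85 + 16 + \frac{255}{16}\right) 22 = \left(- \frac{865}{16}\right) 22 = - \frac{9515}{8}$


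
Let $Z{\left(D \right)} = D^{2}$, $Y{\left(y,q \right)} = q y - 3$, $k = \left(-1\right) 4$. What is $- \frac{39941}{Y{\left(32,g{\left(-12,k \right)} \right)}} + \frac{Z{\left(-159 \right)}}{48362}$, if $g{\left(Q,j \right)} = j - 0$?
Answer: $\frac{1934938453}{6335422} \approx 305.42$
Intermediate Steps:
$k = -4$
$g{\left(Q,j \right)} = j$ ($g{\left(Q,j \right)} = j + 0 = j$)
$Y{\left(y,q \right)} = -3 + q y$
$- \frac{39941}{Y{\left(32,g{\left(-12,k \right)} \right)}} + \frac{Z{\left(-159 \right)}}{48362} = - \frac{39941}{-3 - 128} + \frac{\left(-159\right)^{2}}{48362} = - \frac{39941}{-3 - 128} + 25281 \cdot \frac{1}{48362} = - \frac{39941}{-131} + \frac{25281}{48362} = \left(-39941\right) \left(- \frac{1}{131}\right) + \frac{25281}{48362} = \frac{39941}{131} + \frac{25281}{48362} = \frac{1934938453}{6335422}$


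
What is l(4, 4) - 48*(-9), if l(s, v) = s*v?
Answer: 448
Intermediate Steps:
l(4, 4) - 48*(-9) = 4*4 - 48*(-9) = 16 + 432 = 448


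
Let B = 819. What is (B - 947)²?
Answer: 16384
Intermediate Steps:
(B - 947)² = (819 - 947)² = (-128)² = 16384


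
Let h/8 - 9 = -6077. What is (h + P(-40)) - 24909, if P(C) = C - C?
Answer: -73453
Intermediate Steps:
h = -48544 (h = 72 + 8*(-6077) = 72 - 48616 = -48544)
P(C) = 0
(h + P(-40)) - 24909 = (-48544 + 0) - 24909 = -48544 - 24909 = -73453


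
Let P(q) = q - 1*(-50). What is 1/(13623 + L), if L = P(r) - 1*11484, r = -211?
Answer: 1/1978 ≈ 0.00050556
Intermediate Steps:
P(q) = 50 + q (P(q) = q + 50 = 50 + q)
L = -11645 (L = (50 - 211) - 1*11484 = -161 - 11484 = -11645)
1/(13623 + L) = 1/(13623 - 11645) = 1/1978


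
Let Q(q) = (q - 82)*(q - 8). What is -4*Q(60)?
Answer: 4576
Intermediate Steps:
Q(q) = (-82 + q)*(-8 + q)
-4*Q(60) = -4*(656 + 60² - 90*60) = -4*(656 + 3600 - 5400) = -4*(-1144) = 4576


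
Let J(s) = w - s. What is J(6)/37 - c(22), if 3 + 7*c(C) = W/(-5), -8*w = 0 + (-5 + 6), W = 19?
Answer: 8349/10360 ≈ 0.80589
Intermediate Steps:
w = -⅛ (w = -(0 + (-5 + 6))/8 = -(0 + 1)/8 = -⅛*1 = -⅛ ≈ -0.12500)
J(s) = -⅛ - s
c(C) = -34/35 (c(C) = -3/7 + (19/(-5))/7 = -3/7 + (19*(-⅕))/7 = -3/7 + (⅐)*(-19/5) = -3/7 - 19/35 = -34/35)
J(6)/37 - c(22) = (-⅛ - 1*6)/37 - 1*(-34/35) = (-⅛ - 6)*(1/37) + 34/35 = -49/8*1/37 + 34/35 = -49/296 + 34/35 = 8349/10360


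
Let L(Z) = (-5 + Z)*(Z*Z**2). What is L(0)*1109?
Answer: 0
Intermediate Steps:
L(Z) = Z**3*(-5 + Z) (L(Z) = (-5 + Z)*Z**3 = Z**3*(-5 + Z))
L(0)*1109 = (0**3*(-5 + 0))*1109 = (0*(-5))*1109 = 0*1109 = 0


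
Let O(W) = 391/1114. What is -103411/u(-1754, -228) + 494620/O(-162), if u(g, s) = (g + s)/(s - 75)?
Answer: 1079843828357/774962 ≈ 1.3934e+6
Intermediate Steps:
u(g, s) = (g + s)/(-75 + s)
O(W) = 391/1114 (O(W) = 391*(1/1114) = 391/1114)
-103411/u(-1754, -228) + 494620/O(-162) = -103411*(-75 - 228)/(-1754 - 228) + 494620/(391/1114) = -103411/(-1982/(-303)) + 494620*(1114/391) = -103411/((-1/303*(-1982))) + 551006680/391 = -103411/1982/303 + 551006680/391 = -103411*303/1982 + 551006680/391 = -31333533/1982 + 551006680/391 = 1079843828357/774962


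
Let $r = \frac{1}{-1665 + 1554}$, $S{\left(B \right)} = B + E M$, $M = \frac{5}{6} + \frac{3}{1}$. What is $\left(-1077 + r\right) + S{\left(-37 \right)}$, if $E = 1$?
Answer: $- \frac{82153}{74} \approx -1110.2$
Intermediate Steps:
$M = \frac{23}{6}$ ($M = 5 \cdot \frac{1}{6} + 3 \cdot 1 = \frac{5}{6} + 3 = \frac{23}{6} \approx 3.8333$)
$S{\left(B \right)} = \frac{23}{6} + B$ ($S{\left(B \right)} = B + 1 \cdot \frac{23}{6} = B + \frac{23}{6} = \frac{23}{6} + B$)
$r = - \frac{1}{111}$ ($r = \frac{1}{-111} = - \frac{1}{111} \approx -0.009009$)
$\left(-1077 + r\right) + S{\left(-37 \right)} = \left(-1077 - \frac{1}{111}\right) + \left(\frac{23}{6} - 37\right) = - \frac{119548}{111} - \frac{199}{6} = - \frac{82153}{74}$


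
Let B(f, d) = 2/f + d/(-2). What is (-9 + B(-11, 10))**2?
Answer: 24336/121 ≈ 201.12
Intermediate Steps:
B(f, d) = 2/f - d/2 (B(f, d) = 2/f + d*(-1/2) = 2/f - d/2)
(-9 + B(-11, 10))**2 = (-9 + (2/(-11) - 1/2*10))**2 = (-9 + (2*(-1/11) - 5))**2 = (-9 + (-2/11 - 5))**2 = (-9 - 57/11)**2 = (-156/11)**2 = 24336/121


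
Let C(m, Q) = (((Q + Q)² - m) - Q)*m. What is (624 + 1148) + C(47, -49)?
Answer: 453254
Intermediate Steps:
C(m, Q) = m*(-Q - m + 4*Q²) (C(m, Q) = (((2*Q)² - m) - Q)*m = ((4*Q² - m) - Q)*m = ((-m + 4*Q²) - Q)*m = (-Q - m + 4*Q²)*m = m*(-Q - m + 4*Q²))
(624 + 1148) + C(47, -49) = (624 + 1148) + 47*(-1*(-49) - 1*47 + 4*(-49)²) = 1772 + 47*(49 - 47 + 4*2401) = 1772 + 47*(49 - 47 + 9604) = 1772 + 47*9606 = 1772 + 451482 = 453254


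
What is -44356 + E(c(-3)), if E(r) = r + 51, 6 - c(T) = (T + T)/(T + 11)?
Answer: -177193/4 ≈ -44298.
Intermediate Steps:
c(T) = 6 - 2*T/(11 + T) (c(T) = 6 - (T + T)/(T + 11) = 6 - 2*T/(11 + T))
E(r) = 51 + r
-44356 + E(c(-3)) = -44356 + (51 + 2*(33 + 2*(-3))/(11 - 3)) = -44356 + (51 + 2*(33 - 6)/8) = -44356 + (51 + 2*(1/8)*27) = -44356 + (51 + 27/4) = -44356 + 231/4 = -177193/4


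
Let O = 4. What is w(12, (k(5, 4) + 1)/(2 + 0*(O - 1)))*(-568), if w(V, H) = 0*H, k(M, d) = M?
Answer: 0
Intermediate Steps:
w(V, H) = 0
w(12, (k(5, 4) + 1)/(2 + 0*(O - 1)))*(-568) = 0*(-568) = 0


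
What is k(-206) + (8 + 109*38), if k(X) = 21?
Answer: 4171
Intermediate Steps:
k(-206) + (8 + 109*38) = 21 + (8 + 109*38) = 21 + (8 + 4142) = 21 + 4150 = 4171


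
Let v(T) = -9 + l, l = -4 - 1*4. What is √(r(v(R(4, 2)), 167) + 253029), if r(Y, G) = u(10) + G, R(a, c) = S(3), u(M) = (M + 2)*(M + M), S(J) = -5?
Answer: 2*√63359 ≈ 503.42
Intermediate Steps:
u(M) = 2*M*(2 + M) (u(M) = (2 + M)*(2*M) = 2*M*(2 + M))
R(a, c) = -5
l = -8 (l = -4 - 4 = -8)
v(T) = -17 (v(T) = -9 - 8 = -17)
r(Y, G) = 240 + G (r(Y, G) = 2*10*(2 + 10) + G = 2*10*12 + G = 240 + G)
√(r(v(R(4, 2)), 167) + 253029) = √((240 + 167) + 253029) = √(407 + 253029) = √253436 = 2*√63359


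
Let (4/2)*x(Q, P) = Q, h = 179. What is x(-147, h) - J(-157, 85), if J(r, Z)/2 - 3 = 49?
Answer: -355/2 ≈ -177.50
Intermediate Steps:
x(Q, P) = Q/2
J(r, Z) = 104 (J(r, Z) = 6 + 2*49 = 6 + 98 = 104)
x(-147, h) - J(-157, 85) = (1/2)*(-147) - 1*104 = -147/2 - 104 = -355/2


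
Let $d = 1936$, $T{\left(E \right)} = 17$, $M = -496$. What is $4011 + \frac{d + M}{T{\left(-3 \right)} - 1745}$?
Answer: $\frac{24061}{6} \approx 4010.2$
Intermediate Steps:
$4011 + \frac{d + M}{T{\left(-3 \right)} - 1745} = 4011 + \frac{1936 - 496}{17 - 1745} = 4011 + \frac{1440}{-1728} = 4011 + 1440 \left(- \frac{1}{1728}\right) = 4011 - \frac{5}{6} = \frac{24061}{6}$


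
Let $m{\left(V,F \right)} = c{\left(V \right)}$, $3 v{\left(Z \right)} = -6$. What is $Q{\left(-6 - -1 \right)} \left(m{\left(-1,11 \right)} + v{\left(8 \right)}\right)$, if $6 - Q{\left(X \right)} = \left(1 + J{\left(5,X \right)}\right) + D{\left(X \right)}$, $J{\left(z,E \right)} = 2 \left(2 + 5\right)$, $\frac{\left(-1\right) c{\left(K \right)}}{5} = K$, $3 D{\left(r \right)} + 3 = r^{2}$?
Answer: $-49$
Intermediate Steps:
$D{\left(r \right)} = -1 + \frac{r^{2}}{3}$
$v{\left(Z \right)} = -2$ ($v{\left(Z \right)} = \frac{1}{3} \left(-6\right) = -2$)
$c{\left(K \right)} = - 5 K$
$J{\left(z,E \right)} = 14$ ($J{\left(z,E \right)} = 2 \cdot 7 = 14$)
$Q{\left(X \right)} = -8 - \frac{X^{2}}{3}$ ($Q{\left(X \right)} = 6 - \left(\left(1 + 14\right) + \left(-1 + \frac{X^{2}}{3}\right)\right) = 6 - \left(15 + \left(-1 + \frac{X^{2}}{3}\right)\right) = 6 - \left(14 + \frac{X^{2}}{3}\right) = -8 - \frac{X^{2}}{3}$)
$m{\left(V,F \right)} = - 5 V$
$Q{\left(-6 - -1 \right)} \left(m{\left(-1,11 \right)} + v{\left(8 \right)}\right) = \left(-8 - \frac{\left(-6 - -1\right)^{2}}{3}\right) \left(\left(-5\right) \left(-1\right) - 2\right) = \left(-8 - \frac{\left(-6 + 1\right)^{2}}{3}\right) \left(5 - 2\right) = \left(-8 - \frac{\left(-5\right)^{2}}{3}\right) 3 = \left(-8 - \frac{25}{3}\right) 3 = \left(- \frac{49}{3}\right) 3 = -49$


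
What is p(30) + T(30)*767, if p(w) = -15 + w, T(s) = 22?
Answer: 16889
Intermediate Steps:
p(30) + T(30)*767 = (-15 + 30) + 22*767 = 15 + 16874 = 16889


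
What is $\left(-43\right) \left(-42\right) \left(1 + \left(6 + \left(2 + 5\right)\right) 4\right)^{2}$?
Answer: $5073054$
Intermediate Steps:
$\left(-43\right) \left(-42\right) \left(1 + \left(6 + \left(2 + 5\right)\right) 4\right)^{2} = 1806 \left(1 + \left(6 + 7\right) 4\right)^{2} = 1806 \left(1 + 13 \cdot 4\right)^{2} = 1806 \left(1 + 52\right)^{2} = 1806 \cdot 53^{2} = 1806 \cdot 2809 = 5073054$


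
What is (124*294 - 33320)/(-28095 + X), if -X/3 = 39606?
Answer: -3136/146913 ≈ -0.021346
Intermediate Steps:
X = -118818 (X = -3*39606 = -118818)
(124*294 - 33320)/(-28095 + X) = (124*294 - 33320)/(-28095 - 118818) = (36456 - 33320)/(-146913) = 3136*(-1/146913) = -3136/146913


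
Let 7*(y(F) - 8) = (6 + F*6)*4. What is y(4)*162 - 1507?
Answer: 17963/7 ≈ 2566.1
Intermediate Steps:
y(F) = 80/7 + 24*F/7 (y(F) = 8 + ((6 + F*6)*4)/7 = 8 + ((6 + 6*F)*4)/7 = 8 + (24 + 24*F)/7 = 8 + (24/7 + 24*F/7) = 80/7 + 24*F/7)
y(4)*162 - 1507 = (80/7 + (24/7)*4)*162 - 1507 = (80/7 + 96/7)*162 - 1507 = (176/7)*162 - 1507 = 28512/7 - 1507 = 17963/7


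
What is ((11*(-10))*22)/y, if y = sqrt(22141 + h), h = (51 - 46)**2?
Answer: -1210*sqrt(22166)/11083 ≈ -16.254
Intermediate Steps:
h = 25 (h = 5**2 = 25)
y = sqrt(22166) (y = sqrt(22141 + 25) = sqrt(22166) ≈ 148.88)
((11*(-10))*22)/y = ((11*(-10))*22)/(sqrt(22166)) = (-110*22)*(sqrt(22166)/22166) = -1210*sqrt(22166)/11083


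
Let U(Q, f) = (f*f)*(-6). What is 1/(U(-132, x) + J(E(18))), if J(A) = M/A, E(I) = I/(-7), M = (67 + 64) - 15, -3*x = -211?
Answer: -9/267532 ≈ -3.3641e-5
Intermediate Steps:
x = 211/3 (x = -⅓*(-211) = 211/3 ≈ 70.333)
U(Q, f) = -6*f² (U(Q, f) = f²*(-6) = -6*f²)
M = 116 (M = 131 - 15 = 116)
E(I) = -I/7 (E(I) = I*(-⅐) = -I/7)
J(A) = 116/A
1/(U(-132, x) + J(E(18))) = 1/(-6*(211/3)² + 116/((-⅐*18))) = 1/(-6*44521/9 + 116/(-18/7)) = 1/(-89042/3 + 116*(-7/18)) = 1/(-89042/3 - 406/9) = 1/(-267532/9) = -9/267532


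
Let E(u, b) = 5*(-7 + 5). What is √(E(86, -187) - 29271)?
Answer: I*√29281 ≈ 171.12*I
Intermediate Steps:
E(u, b) = -10 (E(u, b) = 5*(-2) = -10)
√(E(86, -187) - 29271) = √(-10 - 29271) = √(-29281) = I*√29281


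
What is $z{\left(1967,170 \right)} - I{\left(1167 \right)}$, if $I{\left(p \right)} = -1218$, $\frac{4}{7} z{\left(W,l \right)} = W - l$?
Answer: $\frac{17451}{4} \approx 4362.8$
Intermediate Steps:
$z{\left(W,l \right)} = - \frac{7 l}{4} + \frac{7 W}{4}$ ($z{\left(W,l \right)} = \frac{7 \left(W - l\right)}{4} = - \frac{7 l}{4} + \frac{7 W}{4}$)
$z{\left(1967,170 \right)} - I{\left(1167 \right)} = \left(\left(- \frac{7}{4}\right) 170 + \frac{7}{4} \cdot 1967\right) - -1218 = \left(- \frac{595}{2} + \frac{13769}{4}\right) + 1218 = \frac{12579}{4} + 1218 = \frac{17451}{4}$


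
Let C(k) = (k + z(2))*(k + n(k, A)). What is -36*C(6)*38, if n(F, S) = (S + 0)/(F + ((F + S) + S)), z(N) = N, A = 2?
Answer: -67032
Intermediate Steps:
n(F, S) = S/(2*F + 2*S) (n(F, S) = S/(F + (F + 2*S)) = S/(2*F + 2*S))
C(k) = (2 + k)*(k + 1/(2 + k)) (C(k) = (k + 2)*(k + (1/2)*2/(k + 2)) = (2 + k)*(k + (1/2)*2/(2 + k)) = (2 + k)*(k + 1/(2 + k)))
-36*C(6)*38 = -36*(1 + 6**2 + 2*6)*38 = -36*(1 + 36 + 12)*38 = -36*49*38 = -1764*38 = -67032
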